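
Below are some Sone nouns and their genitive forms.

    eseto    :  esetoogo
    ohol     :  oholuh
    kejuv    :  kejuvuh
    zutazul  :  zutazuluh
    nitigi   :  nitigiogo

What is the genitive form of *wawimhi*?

The alternation tracks the final sound of the stem — -uh when the stem ends in a consonant (*ohol*, *kejuv*, *zutazul*); -ogo when the stem ends in a vowel (*eseto*, *nitigi*).
*wawimhi*: final sound = /i/, a vowel → -ogo → *wawimhiogo*.

wawimhiogo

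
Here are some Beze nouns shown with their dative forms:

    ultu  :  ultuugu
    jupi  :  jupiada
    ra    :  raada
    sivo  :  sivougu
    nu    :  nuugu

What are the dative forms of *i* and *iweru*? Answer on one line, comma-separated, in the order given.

The suffix is conditioned by the last vowel: -ugu when the last vowel of the stem is a rounded vowel (*ultu*, *sivo*, *nu*); -ada when the last vowel of the stem is an unrounded vowel (*jupi*, *ra*).
*i*: last vowel = /i/, an unrounded vowel → -ada → *iada*.
*iweru* — last vowel /u/ (a rounded vowel) → -ugu → *iweruugu*.

iada, iweruugu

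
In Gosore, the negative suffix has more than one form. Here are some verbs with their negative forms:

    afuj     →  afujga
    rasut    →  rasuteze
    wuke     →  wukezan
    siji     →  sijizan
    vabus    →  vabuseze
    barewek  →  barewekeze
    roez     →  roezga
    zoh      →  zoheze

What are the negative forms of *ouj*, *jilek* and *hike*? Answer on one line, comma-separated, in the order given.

oujga, jilekeze, hikezan

The suffix is conditioned by the final sound: -eze when the stem ends in a voiceless consonant (*rasut*, *vabus*, *barewek*, *zoh*); -ga when the stem ends in a voiced consonant (*afuj*, *roez*); -zan when the stem ends in a vowel (*wuke*, *siji*).
*ouj* — final sound /j/ (a voiced consonant) → -ga → *oujga*.
*jilek*: final sound = /k/, a voiceless consonant → -eze → *jilekeze*.
*hike* — final sound /e/ (a vowel) → -zan → *hikezan*.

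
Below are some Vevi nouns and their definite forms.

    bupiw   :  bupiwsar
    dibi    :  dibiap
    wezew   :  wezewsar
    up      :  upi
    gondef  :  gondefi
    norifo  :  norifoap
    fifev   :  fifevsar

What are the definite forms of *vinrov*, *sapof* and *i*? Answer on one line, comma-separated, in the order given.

Looking at the final sound of each stem: -i when the stem ends in a voiceless consonant (*up*, *gondef*); -sar when the stem ends in a voiced consonant (*bupiw*, *wezew*, *fifev*); -ap when the stem ends in a vowel (*dibi*, *norifo*).
*vinrov* — final sound /v/ (a voiced consonant) → -sar → *vinrovsar*.
The final sound of *sapof* is /f/, which is a voiceless consonant, so the suffix is -i, giving *sapofi*.
The final sound of *i* is /i/, which is a vowel, so the suffix is -ap, giving *iap*.

vinrovsar, sapofi, iap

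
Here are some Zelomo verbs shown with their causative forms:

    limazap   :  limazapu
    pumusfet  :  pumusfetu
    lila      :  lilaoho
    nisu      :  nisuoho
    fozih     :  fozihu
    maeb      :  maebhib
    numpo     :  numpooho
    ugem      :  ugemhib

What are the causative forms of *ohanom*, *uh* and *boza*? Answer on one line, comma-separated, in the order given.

ohanomhib, uhu, bozaoho

The alternation tracks the final sound of the stem — -u when the stem ends in a voiceless consonant (*limazap*, *pumusfet*, *fozih*); -hib when the stem ends in a voiced consonant (*maeb*, *ugem*); -oho when the stem ends in a vowel (*lila*, *nisu*, *numpo*).
Since the final sound of *ohanom* is /m/ (a voiced consonant), it takes -hib, giving *ohanomhib*.
*uh*: final sound = /h/, a voiceless consonant → -u → *uhu*.
*boza* — final sound /a/ (a vowel) → -oho → *bozaoho*.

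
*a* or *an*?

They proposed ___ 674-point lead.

a

The indefinite article is chosen by the initial *sound* of the following word, not its spelling.
The number *674* is spoken "six hundred …", beginning with /sɪks/ — a consonant sound.
So the article is *a*: They proposed a 674-point lead.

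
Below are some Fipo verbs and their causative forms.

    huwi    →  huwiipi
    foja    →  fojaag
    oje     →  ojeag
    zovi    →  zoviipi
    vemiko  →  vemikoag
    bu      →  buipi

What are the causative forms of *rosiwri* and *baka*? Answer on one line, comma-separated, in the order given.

The pattern is height harmony: -ipi when the last vowel of the stem is a high vowel (*huwi*, *zovi*, *bu*); -ag when the last vowel of the stem is a non-high vowel (*foja*, *oje*, *vemiko*).
The last vowel of *rosiwri* is /i/, which is a high vowel, so the suffix is -ipi, giving *rosiwriipi*.
Since the last vowel of *baka* is /a/ (a non-high vowel), it takes -ag, giving *bakaag*.

rosiwriipi, bakaag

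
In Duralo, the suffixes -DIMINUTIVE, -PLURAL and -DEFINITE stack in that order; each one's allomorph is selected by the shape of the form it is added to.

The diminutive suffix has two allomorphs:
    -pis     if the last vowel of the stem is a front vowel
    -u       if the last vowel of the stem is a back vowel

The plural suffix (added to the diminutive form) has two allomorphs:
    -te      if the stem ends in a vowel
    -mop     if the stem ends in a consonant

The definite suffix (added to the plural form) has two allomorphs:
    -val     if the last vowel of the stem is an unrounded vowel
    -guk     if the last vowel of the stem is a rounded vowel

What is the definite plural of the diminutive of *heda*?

*heda* — last vowel /a/ (a back vowel) → -u → *hedau*.
The diminutive form *hedau*: final sound = /u/, a vowel → -te → *hedaute*.
The plural form *hedaute*: last vowel = /e/, an unrounded vowel → -val → *hedauteval*.

hedauteval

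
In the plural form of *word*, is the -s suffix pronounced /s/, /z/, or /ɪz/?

The stem *word* ends in a voiced non-sibilant sound.
The plural suffix surfaces as /ɪz/ after sibilants, /s/ after other voiceless consonants, and /z/ after other voiced sounds.
So the plural -s on *word* is pronounced /z/.

/z/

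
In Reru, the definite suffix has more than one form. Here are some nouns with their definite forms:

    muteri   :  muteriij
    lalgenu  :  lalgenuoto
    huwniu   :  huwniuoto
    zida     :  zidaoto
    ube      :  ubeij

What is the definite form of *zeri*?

The alternation tracks the last vowel of the stem — -ij when the last vowel of the stem is a front vowel (*muteri*, *ube*); -oto when the last vowel of the stem is a back vowel (*lalgenu*, *huwniu*, *zida*).
*zeri* — last vowel /i/ (a front vowel) → -ij → *zeriij*.

zeriij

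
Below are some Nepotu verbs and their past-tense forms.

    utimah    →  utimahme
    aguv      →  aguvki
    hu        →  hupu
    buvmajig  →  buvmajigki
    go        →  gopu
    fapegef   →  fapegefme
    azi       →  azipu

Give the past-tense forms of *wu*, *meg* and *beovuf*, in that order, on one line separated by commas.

wupu, megki, beovufme

The suffix is conditioned by the final sound: -me when the stem ends in a voiceless consonant (*utimah*, *fapegef*); -ki when the stem ends in a voiced consonant (*aguv*, *buvmajig*); -pu when the stem ends in a vowel (*hu*, *go*, *azi*).
The final sound of *wu* is /u/, which is a vowel, so the suffix is -pu, giving *wupu*.
*meg*: final sound = /g/, a voiced consonant → -ki → *megki*.
*beovuf* — final sound /f/ (a voiceless consonant) → -me → *beovufme*.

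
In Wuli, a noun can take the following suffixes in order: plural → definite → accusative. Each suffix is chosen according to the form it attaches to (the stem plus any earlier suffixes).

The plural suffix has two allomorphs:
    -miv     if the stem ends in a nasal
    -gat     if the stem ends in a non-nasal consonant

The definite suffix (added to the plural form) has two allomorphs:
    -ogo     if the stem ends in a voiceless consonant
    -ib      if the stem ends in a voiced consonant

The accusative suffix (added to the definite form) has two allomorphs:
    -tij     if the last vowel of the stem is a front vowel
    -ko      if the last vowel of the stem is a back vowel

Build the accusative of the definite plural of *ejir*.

ejirgatogoko

*ejir*: final consonant = /r/, non-nasal → -gat → *ejirgat*.
Since the final consonant of the plural form *ejirgat* is /t/ (voiceless), it takes -ogo, giving *ejirgatogo*.
Since the last vowel of the definite form *ejirgatogo* is /o/ (a back vowel), it takes -ko, giving *ejirgatogoko*.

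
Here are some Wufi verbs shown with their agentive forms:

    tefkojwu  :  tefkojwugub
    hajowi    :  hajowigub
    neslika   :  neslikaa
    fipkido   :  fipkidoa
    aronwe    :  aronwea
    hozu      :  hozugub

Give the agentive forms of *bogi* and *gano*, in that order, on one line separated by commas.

bogigub, ganoa

The pattern is height harmony: -gub when the last vowel of the stem is a high vowel (*tefkojwu*, *hajowi*, *hozu*); -a when the last vowel of the stem is a non-high vowel (*neslika*, *fipkido*, *aronwe*).
*bogi* — last vowel /i/ (a high vowel) → -gub → *bogigub*.
*gano* — last vowel /o/ (a non-high vowel) → -a → *ganoa*.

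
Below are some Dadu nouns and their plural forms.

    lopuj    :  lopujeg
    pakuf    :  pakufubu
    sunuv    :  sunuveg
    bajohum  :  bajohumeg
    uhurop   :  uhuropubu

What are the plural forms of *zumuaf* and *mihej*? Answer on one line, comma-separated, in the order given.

zumuafubu, mihejeg

Looking at the final consonant of each stem: -ubu when the stem ends in a voiceless consonant (*pakuf*, *uhurop*); -eg when the stem ends in a voiced consonant (*lopuj*, *sunuv*, *bajohum*).
*zumuaf*: final consonant = /f/, voiceless → -ubu → *zumuafubu*.
*mihej* — final consonant /j/ (voiced) → -eg → *mihejeg*.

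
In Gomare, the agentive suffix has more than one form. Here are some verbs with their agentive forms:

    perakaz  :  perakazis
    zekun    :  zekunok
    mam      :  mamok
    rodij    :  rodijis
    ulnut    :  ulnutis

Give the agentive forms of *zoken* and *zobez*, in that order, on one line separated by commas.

The alternation tracks the final consonant of the stem — -ok when the stem ends in a nasal (*zekun*, *mam*); -is when the stem ends in a non-nasal consonant (*perakaz*, *rodij*, *ulnut*).
*zoken*: final consonant = /n/, a nasal → -ok → *zokenok*.
The final consonant of *zobez* is /z/, which is non-nasal, so the suffix is -is, giving *zobezis*.

zokenok, zobezis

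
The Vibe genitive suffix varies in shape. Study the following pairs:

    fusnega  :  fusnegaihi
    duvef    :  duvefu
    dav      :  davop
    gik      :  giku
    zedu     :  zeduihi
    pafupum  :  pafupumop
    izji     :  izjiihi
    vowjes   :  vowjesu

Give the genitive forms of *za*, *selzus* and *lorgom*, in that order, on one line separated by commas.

The pattern is voicing of the final sound: -u when the stem ends in a voiceless consonant (*duvef*, *gik*, *vowjes*); -op when the stem ends in a voiced consonant (*dav*, *pafupum*); -ihi when the stem ends in a vowel (*fusnega*, *zedu*, *izji*).
Since the final sound of *za* is /a/ (a vowel), it takes -ihi, giving *zaihi*.
*selzus*: final sound = /s/, a voiceless consonant → -u → *selzusu*.
*lorgom* — final sound /m/ (a voiced consonant) → -op → *lorgomop*.

zaihi, selzusu, lorgomop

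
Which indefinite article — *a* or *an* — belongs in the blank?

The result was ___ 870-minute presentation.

The indefinite article is chosen by the initial *sound* of the following word, not its spelling.
The number *870* is spoken "eight hundred …", beginning with /eɪt/ — a vowel sound.
So the article is *an*: The result was an 870-minute presentation.

an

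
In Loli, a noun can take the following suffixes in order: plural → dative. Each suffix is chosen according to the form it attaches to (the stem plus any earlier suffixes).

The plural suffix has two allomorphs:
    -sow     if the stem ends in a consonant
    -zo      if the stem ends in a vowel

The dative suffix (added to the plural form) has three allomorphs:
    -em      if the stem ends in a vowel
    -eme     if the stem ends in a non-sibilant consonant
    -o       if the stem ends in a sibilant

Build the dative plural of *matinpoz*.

The final sound of *matinpoz* is /z/, which is a consonant, so the plural suffix is -sow, giving *matinpozsow*.
The plural form *matinpozsow* — final sound /w/ (a non-sibilant consonant) → -eme → *matinpozsoweme*.

matinpozsoweme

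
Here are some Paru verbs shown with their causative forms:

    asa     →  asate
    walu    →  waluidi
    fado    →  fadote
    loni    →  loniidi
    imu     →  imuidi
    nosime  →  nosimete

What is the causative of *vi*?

viidi

Looking at the last vowel of each stem: -idi when the last vowel of the stem is a high vowel (*walu*, *loni*, *imu*); -te when the last vowel of the stem is a non-high vowel (*asa*, *fado*, *nosime*).
*vi*: last vowel = /i/, a high vowel → -idi → *viidi*.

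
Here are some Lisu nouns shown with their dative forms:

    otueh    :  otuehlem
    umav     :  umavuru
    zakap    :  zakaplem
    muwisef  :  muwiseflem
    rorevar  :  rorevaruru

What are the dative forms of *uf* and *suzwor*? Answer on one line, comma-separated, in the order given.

The suffix is conditioned by the final consonant: -lem when the stem ends in a voiceless consonant (*otueh*, *zakap*, *muwisef*); -uru when the stem ends in a voiced consonant (*umav*, *rorevar*).
*uf*: final consonant = /f/, voiceless → -lem → *uflem*.
*suzwor* — final consonant /r/ (voiced) → -uru → *suzworuru*.

uflem, suzworuru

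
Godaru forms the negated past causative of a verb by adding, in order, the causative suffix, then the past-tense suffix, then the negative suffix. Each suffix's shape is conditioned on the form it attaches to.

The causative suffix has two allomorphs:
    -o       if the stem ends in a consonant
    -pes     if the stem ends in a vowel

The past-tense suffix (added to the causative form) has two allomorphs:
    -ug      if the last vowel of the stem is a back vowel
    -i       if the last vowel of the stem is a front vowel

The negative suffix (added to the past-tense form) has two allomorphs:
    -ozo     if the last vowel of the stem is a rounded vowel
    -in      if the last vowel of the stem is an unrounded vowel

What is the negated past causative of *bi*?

bipesiin

Since the final sound of *bi* is /i/ (a vowel), it takes -pes, giving *bipes*.
The causative form *bipes*: last vowel = /e/, a front vowel → -i → *bipesi*.
The past-tense form *bipesi*: last vowel = /i/, an unrounded vowel → -in → *bipesiin*.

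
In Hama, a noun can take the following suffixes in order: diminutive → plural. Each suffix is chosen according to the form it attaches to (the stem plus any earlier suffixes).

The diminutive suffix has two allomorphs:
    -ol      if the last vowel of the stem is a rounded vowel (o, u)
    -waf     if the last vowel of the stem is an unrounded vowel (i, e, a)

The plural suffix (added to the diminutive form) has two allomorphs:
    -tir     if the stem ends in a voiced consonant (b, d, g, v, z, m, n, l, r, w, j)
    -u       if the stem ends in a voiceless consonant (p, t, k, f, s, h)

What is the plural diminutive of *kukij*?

kukijwafu

*kukij* — last vowel /i/ (an unrounded vowel) → -waf → *kukijwaf*.
The diminutive form *kukijwaf*: final consonant = /f/, voiceless → -u → *kukijwafu*.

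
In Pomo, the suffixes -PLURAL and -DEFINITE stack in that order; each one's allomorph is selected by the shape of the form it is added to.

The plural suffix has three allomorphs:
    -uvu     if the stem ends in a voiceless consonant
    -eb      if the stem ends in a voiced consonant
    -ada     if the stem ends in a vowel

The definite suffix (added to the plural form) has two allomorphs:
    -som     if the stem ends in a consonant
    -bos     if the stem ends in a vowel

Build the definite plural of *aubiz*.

aubizebsom

The final sound of *aubiz* is /z/, which is a voiced consonant, so the plural suffix is -eb, giving *aubizeb*.
The final sound of the plural form *aubizeb* is /b/, which is a consonant, so the definite suffix is -som, giving *aubizebsom*.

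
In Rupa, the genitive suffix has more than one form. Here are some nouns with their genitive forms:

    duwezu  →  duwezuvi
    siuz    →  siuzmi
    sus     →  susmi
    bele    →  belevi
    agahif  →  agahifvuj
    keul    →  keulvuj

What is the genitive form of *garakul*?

The pattern is sibilance of the final sound: -mi when the stem ends in a sibilant (*siuz*, *sus*); -vuj when the stem ends in a non-sibilant consonant (*agahif*, *keul*); -vi when the stem ends in a vowel (*duwezu*, *bele*).
*garakul*: final sound = /l/, a non-sibilant consonant → -vuj → *garakulvuj*.

garakulvuj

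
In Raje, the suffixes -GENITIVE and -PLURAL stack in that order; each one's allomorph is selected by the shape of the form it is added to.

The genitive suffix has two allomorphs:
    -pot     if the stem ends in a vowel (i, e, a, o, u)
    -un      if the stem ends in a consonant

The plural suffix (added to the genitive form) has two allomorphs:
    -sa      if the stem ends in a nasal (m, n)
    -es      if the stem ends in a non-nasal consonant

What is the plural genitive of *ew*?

The final sound of *ew* is /w/, which is a consonant, so the genitive suffix is -un, giving *ewun*.
The genitive form *ewun* — final consonant /n/ (a nasal) → -sa → *ewunsa*.

ewunsa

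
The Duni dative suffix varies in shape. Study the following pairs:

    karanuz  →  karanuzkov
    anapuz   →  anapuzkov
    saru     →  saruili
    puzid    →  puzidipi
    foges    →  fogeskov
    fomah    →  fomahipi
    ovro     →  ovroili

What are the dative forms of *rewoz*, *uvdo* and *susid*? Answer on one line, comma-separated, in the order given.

The alternation tracks the final sound of the stem — -kov when the stem ends in a sibilant (*karanuz*, *anapuz*, *foges*); -ipi when the stem ends in a non-sibilant consonant (*puzid*, *fomah*); -ili when the stem ends in a vowel (*saru*, *ovro*).
Since the final sound of *rewoz* is /z/ (a sibilant), it takes -kov, giving *rewozkov*.
*uvdo*: final sound = /o/, a vowel → -ili → *uvdoili*.
*susid* — final sound /d/ (a non-sibilant consonant) → -ipi → *susidipi*.

rewozkov, uvdoili, susidipi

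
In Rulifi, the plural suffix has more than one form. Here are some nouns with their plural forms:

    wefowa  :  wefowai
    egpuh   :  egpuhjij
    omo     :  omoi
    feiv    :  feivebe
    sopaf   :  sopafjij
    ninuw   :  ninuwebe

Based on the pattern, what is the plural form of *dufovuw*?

dufovuwebe

The suffix is conditioned by the final sound: -jij when the stem ends in a voiceless consonant (*egpuh*, *sopaf*); -ebe when the stem ends in a voiced consonant (*feiv*, *ninuw*); -i when the stem ends in a vowel (*wefowa*, *omo*).
*dufovuw* — final sound /w/ (a voiced consonant) → -ebe → *dufovuwebe*.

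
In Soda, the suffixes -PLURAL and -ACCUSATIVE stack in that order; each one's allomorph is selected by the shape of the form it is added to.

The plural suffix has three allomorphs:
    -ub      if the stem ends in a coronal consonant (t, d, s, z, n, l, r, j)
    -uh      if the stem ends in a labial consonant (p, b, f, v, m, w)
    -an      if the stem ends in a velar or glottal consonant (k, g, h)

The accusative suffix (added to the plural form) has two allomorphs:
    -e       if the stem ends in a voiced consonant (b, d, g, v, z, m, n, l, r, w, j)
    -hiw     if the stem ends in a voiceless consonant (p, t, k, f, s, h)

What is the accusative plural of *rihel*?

*rihel*: final consonant = /l/, coronal → -ub → *rihelub*.
Since the final consonant of the plural form *rihelub* is /b/ (voiced), it takes -e, giving *rihelube*.

rihelube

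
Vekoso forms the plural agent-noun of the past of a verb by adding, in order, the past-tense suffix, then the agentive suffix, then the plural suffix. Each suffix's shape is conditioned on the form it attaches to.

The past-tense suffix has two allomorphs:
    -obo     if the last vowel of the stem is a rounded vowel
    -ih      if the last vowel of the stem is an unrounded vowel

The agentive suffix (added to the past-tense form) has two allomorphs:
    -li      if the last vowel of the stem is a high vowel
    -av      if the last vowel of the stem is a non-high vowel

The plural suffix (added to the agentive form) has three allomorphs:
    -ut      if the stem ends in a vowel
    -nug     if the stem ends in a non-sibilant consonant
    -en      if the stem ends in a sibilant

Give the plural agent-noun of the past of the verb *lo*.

looboavnug

*lo* — last vowel /o/ (a rounded vowel) → -obo → *loobo*.
The last vowel of the past-tense form *loobo* is /o/, which is a non-high vowel, so the agentive suffix is -av, giving *looboav*.
The final sound of the agentive form *looboav* is /v/, which is a non-sibilant consonant, so the plural suffix is -nug, giving *looboavnug*.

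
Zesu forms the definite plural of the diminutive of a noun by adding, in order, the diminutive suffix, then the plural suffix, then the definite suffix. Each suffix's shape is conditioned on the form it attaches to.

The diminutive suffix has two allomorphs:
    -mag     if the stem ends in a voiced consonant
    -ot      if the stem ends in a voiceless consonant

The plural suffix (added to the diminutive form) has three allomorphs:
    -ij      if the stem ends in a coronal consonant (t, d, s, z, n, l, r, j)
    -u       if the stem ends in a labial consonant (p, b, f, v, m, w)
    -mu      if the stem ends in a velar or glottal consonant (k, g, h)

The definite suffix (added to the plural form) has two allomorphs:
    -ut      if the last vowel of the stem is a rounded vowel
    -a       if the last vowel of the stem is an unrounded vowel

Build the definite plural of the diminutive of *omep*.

Since the final consonant of *omep* is /p/ (voiceless), it takes -ot, giving *omepot*.
Since the final consonant of the diminutive form *omepot* is /t/ (coronal), it takes -ij, giving *omepotij*.
The plural form *omepotij*: last vowel = /i/, an unrounded vowel → -a → *omepotija*.

omepotija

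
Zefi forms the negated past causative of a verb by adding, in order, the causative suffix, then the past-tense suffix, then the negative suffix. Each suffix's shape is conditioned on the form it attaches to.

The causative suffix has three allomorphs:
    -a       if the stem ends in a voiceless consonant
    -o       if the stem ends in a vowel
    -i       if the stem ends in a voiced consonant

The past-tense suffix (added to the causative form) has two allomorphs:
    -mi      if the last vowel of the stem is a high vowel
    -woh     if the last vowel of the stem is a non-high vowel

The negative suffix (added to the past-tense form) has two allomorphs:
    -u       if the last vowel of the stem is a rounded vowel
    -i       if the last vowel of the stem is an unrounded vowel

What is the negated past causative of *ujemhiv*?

*ujemhiv*: final sound = /v/, a voiced consonant → -i → *ujemhivi*.
The last vowel of the causative form *ujemhivi* is /i/, which is a high vowel, so the past-tense suffix is -mi, giving *ujemhivimi*.
Since the last vowel of the past-tense form *ujemhivimi* is /i/ (an unrounded vowel), it takes -i, giving *ujemhivimii*.

ujemhivimii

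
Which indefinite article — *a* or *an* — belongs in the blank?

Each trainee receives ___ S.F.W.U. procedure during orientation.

an

The indefinite article is chosen by the initial *sound* of the following word, not its spelling.
The initialism *S.F.W.U.* is read letter by letter; the first letter, S, is pronounced /ɛs/, which begins with a vowel sound.
So the article is *an*: Each trainee receives an S.F.W.U. procedure during orientation.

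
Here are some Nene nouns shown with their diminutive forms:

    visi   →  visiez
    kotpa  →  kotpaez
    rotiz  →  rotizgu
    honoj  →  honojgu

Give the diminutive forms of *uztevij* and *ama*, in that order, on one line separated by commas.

uztevijgu, amaez

The suffix is conditioned by the final sound: -gu when the stem ends in a consonant (*rotiz*, *honoj*); -ez when the stem ends in a vowel (*visi*, *kotpa*).
*uztevij* — final sound /j/ (a consonant) → -gu → *uztevijgu*.
*ama*: final sound = /a/, a vowel → -ez → *amaez*.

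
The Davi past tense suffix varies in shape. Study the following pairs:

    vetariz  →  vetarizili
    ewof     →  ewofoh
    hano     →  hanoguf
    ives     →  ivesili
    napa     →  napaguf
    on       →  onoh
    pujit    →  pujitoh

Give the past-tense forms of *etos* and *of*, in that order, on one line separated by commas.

Looking at the final sound of each stem: -ili when the stem ends in a sibilant (*vetariz*, *ives*); -oh when the stem ends in a non-sibilant consonant (*ewof*, *on*, *pujit*); -guf when the stem ends in a vowel (*hano*, *napa*).
*etos*: final sound = /s/, a sibilant → -ili → *etosili*.
*of* — final sound /f/ (a non-sibilant consonant) → -oh → *ofoh*.

etosili, ofoh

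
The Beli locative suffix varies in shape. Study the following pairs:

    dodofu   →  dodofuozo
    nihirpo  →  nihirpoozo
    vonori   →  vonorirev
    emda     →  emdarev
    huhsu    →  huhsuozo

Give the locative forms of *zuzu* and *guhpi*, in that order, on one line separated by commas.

zuzuozo, guhpirev

Looking at the last vowel of each stem: -ozo when the last vowel of the stem is a rounded vowel (*dodofu*, *nihirpo*, *huhsu*); -rev when the last vowel of the stem is an unrounded vowel (*vonori*, *emda*).
Since the last vowel of *zuzu* is /u/ (a rounded vowel), it takes -ozo, giving *zuzuozo*.
*guhpi*: last vowel = /i/, an unrounded vowel → -rev → *guhpirev*.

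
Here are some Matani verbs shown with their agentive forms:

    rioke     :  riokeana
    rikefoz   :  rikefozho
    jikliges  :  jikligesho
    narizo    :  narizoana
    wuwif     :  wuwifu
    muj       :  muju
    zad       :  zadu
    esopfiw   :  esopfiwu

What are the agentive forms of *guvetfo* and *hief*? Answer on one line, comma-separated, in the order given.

guvetfoana, hiefu

The suffix is conditioned by the final sound: -ho when the stem ends in a sibilant (*rikefoz*, *jikliges*); -u when the stem ends in a non-sibilant consonant (*wuwif*, *muj*, *zad*, *esopfiw*); -ana when the stem ends in a vowel (*rioke*, *narizo*).
*guvetfo*: final sound = /o/, a vowel → -ana → *guvetfoana*.
Since the final sound of *hief* is /f/ (a non-sibilant consonant), it takes -u, giving *hiefu*.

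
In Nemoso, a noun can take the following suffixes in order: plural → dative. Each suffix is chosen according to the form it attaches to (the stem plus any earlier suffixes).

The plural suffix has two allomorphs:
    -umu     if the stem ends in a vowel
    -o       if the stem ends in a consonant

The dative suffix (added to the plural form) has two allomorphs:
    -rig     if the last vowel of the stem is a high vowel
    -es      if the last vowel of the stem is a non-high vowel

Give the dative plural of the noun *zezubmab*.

*zezubmab*: final sound = /b/, a consonant → -o → *zezubmabo*.
The plural form *zezubmabo*: last vowel = /o/, a non-high vowel → -es → *zezubmaboes*.

zezubmaboes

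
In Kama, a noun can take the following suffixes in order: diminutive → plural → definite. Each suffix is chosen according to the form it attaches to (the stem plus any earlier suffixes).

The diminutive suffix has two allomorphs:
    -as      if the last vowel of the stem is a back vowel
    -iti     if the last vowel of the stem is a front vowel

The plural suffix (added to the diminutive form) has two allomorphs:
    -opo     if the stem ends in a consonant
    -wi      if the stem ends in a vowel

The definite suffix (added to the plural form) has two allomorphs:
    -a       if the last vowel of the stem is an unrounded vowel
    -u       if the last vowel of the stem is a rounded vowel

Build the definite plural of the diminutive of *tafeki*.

*tafeki* — last vowel /i/ (a front vowel) → -iti → *tafekiiti*.
The diminutive form *tafekiiti*: final sound = /i/, a vowel → -wi → *tafekiitiwi*.
The last vowel of the plural form *tafekiitiwi* is /i/, which is an unrounded vowel, so the definite suffix is -a, giving *tafekiitiwia*.

tafekiitiwia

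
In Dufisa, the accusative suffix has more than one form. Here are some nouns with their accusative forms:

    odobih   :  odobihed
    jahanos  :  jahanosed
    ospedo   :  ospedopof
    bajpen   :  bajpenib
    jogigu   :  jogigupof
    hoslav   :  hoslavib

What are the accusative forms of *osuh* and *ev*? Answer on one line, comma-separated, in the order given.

osuhed, evib

The suffix is conditioned by the final sound: -ed when the stem ends in a voiceless consonant (*odobih*, *jahanos*); -ib when the stem ends in a voiced consonant (*bajpen*, *hoslav*); -pof when the stem ends in a vowel (*ospedo*, *jogigu*).
*osuh* — final sound /h/ (a voiceless consonant) → -ed → *osuhed*.
*ev* — final sound /v/ (a voiced consonant) → -ib → *evib*.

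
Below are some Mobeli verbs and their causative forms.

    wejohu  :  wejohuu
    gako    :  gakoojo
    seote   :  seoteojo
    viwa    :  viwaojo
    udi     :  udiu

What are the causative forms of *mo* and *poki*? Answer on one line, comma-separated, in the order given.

The suffix is conditioned by the last vowel: -u when the last vowel of the stem is a high vowel (*wejohu*, *udi*); -ojo when the last vowel of the stem is a non-high vowel (*gako*, *seote*, *viwa*).
Since the last vowel of *mo* is /o/ (a non-high vowel), it takes -ojo, giving *moojo*.
*poki* — last vowel /i/ (a high vowel) → -u → *pokiu*.

moojo, pokiu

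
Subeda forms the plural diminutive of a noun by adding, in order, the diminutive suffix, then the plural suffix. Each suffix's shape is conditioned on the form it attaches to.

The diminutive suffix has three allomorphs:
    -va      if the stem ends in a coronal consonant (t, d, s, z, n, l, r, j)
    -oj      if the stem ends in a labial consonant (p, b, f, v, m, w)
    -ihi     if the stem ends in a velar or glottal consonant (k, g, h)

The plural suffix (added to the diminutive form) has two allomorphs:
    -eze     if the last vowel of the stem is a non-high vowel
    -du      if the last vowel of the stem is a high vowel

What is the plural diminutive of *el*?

elvaeze

Since the final consonant of *el* is /l/ (coronal), it takes -va, giving *elva*.
The diminutive form *elva* — last vowel /a/ (a non-high vowel) → -eze → *elvaeze*.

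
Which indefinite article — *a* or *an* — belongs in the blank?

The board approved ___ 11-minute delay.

an

The indefinite article is chosen by the initial *sound* of the following word, not its spelling.
The number *11* is spoken "eleven", beginning with /ɪˈlɛvən/ — a vowel sound.
So the article is *an*: The board approved an 11-minute delay.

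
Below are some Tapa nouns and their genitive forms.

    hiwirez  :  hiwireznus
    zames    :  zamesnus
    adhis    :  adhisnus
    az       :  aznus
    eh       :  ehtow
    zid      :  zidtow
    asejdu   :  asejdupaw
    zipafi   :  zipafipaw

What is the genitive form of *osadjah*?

osadjahtow

The pattern is sibilance of the final sound: -nus when the stem ends in a sibilant (*hiwirez*, *zames*, *adhis*, *az*); -tow when the stem ends in a non-sibilant consonant (*eh*, *zid*); -paw when the stem ends in a vowel (*asejdu*, *zipafi*).
The final sound of *osadjah* is /h/, which is a non-sibilant consonant, so the suffix is -tow, giving *osadjahtow*.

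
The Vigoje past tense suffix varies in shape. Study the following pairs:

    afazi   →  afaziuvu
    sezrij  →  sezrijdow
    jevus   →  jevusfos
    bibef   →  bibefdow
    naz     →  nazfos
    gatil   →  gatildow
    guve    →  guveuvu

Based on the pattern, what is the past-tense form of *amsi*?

Looking at the final sound of each stem: -fos when the stem ends in a sibilant (*jevus*, *naz*); -dow when the stem ends in a non-sibilant consonant (*sezrij*, *bibef*, *gatil*); -uvu when the stem ends in a vowel (*afazi*, *guve*).
The final sound of *amsi* is /i/, which is a vowel, so the suffix is -uvu, giving *amsiuvu*.

amsiuvu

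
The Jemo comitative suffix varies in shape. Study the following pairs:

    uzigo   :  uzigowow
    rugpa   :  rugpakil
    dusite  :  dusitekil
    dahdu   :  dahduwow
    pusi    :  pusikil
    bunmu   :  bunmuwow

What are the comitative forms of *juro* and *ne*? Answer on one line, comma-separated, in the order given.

The alternation tracks the last vowel of the stem — -wow when the last vowel of the stem is a rounded vowel (*uzigo*, *dahdu*, *bunmu*); -kil when the last vowel of the stem is an unrounded vowel (*rugpa*, *dusite*, *pusi*).
Since the last vowel of *juro* is /o/ (a rounded vowel), it takes -wow, giving *jurowow*.
The last vowel of *ne* is /e/, which is an unrounded vowel, so the suffix is -kil, giving *nekil*.

jurowow, nekil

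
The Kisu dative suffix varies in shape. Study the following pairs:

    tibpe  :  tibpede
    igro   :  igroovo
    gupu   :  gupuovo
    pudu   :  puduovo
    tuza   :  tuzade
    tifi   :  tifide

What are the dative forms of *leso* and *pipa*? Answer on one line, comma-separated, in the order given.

lesoovo, pipade

The suffix is conditioned by the last vowel: -ovo when the last vowel of the stem is a rounded vowel (*igro*, *gupu*, *pudu*); -de when the last vowel of the stem is an unrounded vowel (*tibpe*, *tuza*, *tifi*).
*leso*: last vowel = /o/, a rounded vowel → -ovo → *lesoovo*.
Since the last vowel of *pipa* is /a/ (an unrounded vowel), it takes -de, giving *pipade*.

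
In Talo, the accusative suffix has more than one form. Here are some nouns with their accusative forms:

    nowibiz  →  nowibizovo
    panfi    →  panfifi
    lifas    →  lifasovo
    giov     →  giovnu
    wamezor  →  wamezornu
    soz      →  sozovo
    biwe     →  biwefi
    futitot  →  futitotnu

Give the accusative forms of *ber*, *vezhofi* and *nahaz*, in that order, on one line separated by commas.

bernu, vezhofifi, nahazovo

The pattern is sibilance of the final sound: -ovo when the stem ends in a sibilant (*nowibiz*, *lifas*, *soz*); -nu when the stem ends in a non-sibilant consonant (*giov*, *wamezor*, *futitot*); -fi when the stem ends in a vowel (*panfi*, *biwe*).
*ber* — final sound /r/ (a non-sibilant consonant) → -nu → *bernu*.
*vezhofi* — final sound /i/ (a vowel) → -fi → *vezhofifi*.
*nahaz* — final sound /z/ (a sibilant) → -ovo → *nahazovo*.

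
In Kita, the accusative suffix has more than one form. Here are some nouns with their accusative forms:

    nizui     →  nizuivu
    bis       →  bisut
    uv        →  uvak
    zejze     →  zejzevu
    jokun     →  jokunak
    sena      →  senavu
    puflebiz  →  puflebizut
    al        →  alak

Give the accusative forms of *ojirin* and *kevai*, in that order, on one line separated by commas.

The suffix is conditioned by the final sound: -ut when the stem ends in a sibilant (*bis*, *puflebiz*); -ak when the stem ends in a non-sibilant consonant (*uv*, *jokun*, *al*); -vu when the stem ends in a vowel (*nizui*, *zejze*, *sena*).
*ojirin*: final sound = /n/, a non-sibilant consonant → -ak → *ojirinak*.
Since the final sound of *kevai* is /i/ (a vowel), it takes -vu, giving *kevaivu*.

ojirinak, kevaivu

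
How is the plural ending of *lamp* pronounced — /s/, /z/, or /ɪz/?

The stem *lamp* ends in a voiceless non-sibilant consonant.
The plural suffix surfaces as /ɪz/ after sibilants, /s/ after other voiceless consonants, and /z/ after other voiced sounds.
So the plural -s on *lamp* is pronounced /s/.

/s/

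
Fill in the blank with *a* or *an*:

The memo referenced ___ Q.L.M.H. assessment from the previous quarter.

a

The indefinite article is chosen by the initial *sound* of the following word, not its spelling.
The initialism *Q.L.M.H.* is read letter by letter; the first letter, Q, is pronounced /kjuː/, which begins with a consonant sound.
So the article is *a*: The memo referenced a Q.L.M.H. assessment from the previous quarter.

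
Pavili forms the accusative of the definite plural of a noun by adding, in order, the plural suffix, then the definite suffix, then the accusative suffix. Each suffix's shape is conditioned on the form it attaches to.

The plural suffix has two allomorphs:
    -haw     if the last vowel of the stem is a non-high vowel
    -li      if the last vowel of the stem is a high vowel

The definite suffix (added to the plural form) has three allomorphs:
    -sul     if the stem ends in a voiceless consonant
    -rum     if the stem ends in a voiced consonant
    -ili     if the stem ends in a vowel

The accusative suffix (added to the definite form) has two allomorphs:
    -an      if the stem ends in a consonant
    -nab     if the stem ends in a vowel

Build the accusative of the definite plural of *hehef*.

Since the last vowel of *hehef* is /e/ (a non-high vowel), it takes -haw, giving *hehefhaw*.
The plural form *hehefhaw* — final sound /w/ (a voiced consonant) → -rum → *hehefhawrum*.
The final sound of the definite form *hehefhawrum* is /m/, which is a consonant, so the accusative suffix is -an, giving *hehefhawruman*.

hehefhawruman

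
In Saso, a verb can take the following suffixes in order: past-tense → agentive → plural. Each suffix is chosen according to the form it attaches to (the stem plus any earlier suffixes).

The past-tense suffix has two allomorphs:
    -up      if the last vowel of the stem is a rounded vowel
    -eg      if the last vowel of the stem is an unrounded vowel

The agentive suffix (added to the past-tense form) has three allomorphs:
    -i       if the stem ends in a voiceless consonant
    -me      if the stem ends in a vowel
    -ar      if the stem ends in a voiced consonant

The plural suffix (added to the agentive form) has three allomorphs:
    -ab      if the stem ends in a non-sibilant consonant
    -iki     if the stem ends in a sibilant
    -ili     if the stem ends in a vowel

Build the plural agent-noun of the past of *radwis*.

The last vowel of *radwis* is /i/, which is an unrounded vowel, so the past-tense suffix is -eg, giving *radwiseg*.
Since the final sound of the past-tense form *radwiseg* is /g/ (a voiced consonant), it takes -ar, giving *radwisegar*.
The agentive form *radwisegar* — final sound /r/ (a non-sibilant consonant) → -ab → *radwisegarab*.

radwisegarab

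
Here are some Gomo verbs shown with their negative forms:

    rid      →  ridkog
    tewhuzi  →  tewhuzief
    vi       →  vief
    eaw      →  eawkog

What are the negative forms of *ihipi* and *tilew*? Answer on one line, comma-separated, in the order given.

The suffix is conditioned by the final sound: -kog when the stem ends in a consonant (*rid*, *eaw*); -ef when the stem ends in a vowel (*tewhuzi*, *vi*).
Since the final sound of *ihipi* is /i/ (a vowel), it takes -ef, giving *ihipief*.
*tilew*: final sound = /w/, a consonant → -kog → *tilewkog*.

ihipief, tilewkog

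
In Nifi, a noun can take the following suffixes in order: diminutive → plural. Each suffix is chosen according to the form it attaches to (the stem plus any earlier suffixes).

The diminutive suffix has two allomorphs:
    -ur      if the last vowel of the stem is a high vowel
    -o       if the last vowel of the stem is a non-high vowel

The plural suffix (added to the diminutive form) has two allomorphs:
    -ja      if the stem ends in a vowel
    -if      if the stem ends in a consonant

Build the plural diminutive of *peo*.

peooja

The last vowel of *peo* is /o/, which is a non-high vowel, so the diminutive suffix is -o, giving *peoo*.
The diminutive form *peoo* — final sound /o/ (a vowel) → -ja → *peooja*.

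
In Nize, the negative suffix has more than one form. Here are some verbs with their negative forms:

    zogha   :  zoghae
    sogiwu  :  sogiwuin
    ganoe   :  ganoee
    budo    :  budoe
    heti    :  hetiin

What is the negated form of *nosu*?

The suffix is conditioned by the last vowel: -in when the last vowel of the stem is a high vowel (*sogiwu*, *heti*); -e when the last vowel of the stem is a non-high vowel (*zogha*, *ganoe*, *budo*).
*nosu*: last vowel = /u/, a high vowel → -in → *nosuin*.

nosuin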